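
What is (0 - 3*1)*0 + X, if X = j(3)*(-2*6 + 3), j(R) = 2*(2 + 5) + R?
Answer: -153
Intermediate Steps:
j(R) = 14 + R (j(R) = 2*7 + R = 14 + R)
X = -153 (X = (14 + 3)*(-2*6 + 3) = 17*(-12 + 3) = 17*(-9) = -153)
(0 - 3*1)*0 + X = (0 - 3*1)*0 - 153 = (0 - 3)*0 - 153 = -3*0 - 153 = 0 - 153 = -153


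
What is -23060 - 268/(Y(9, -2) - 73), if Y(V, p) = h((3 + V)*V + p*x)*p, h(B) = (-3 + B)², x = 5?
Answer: -417916112/18123 ≈ -23060.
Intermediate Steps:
Y(V, p) = p*(-3 + 5*p + V*(3 + V))² (Y(V, p) = (-3 + ((3 + V)*V + p*5))²*p = (-3 + (V*(3 + V) + 5*p))²*p = (-3 + (5*p + V*(3 + V)))²*p = (-3 + 5*p + V*(3 + V))²*p = p*(-3 + 5*p + V*(3 + V))²)
-23060 - 268/(Y(9, -2) - 73) = -23060 - 268/(-2*(-3 + 9² + 3*9 + 5*(-2))² - 73) = -23060 - 268/(-2*(-3 + 81 + 27 - 10)² - 73) = -23060 - 268/(-2*95² - 73) = -23060 - 268/(-2*9025 - 73) = -23060 - 268/(-18050 - 73) = -23060 - 268/(-18123) = -23060 - 268*(-1)/18123 = -23060 - 1*(-268/18123) = -23060 + 268/18123 = -417916112/18123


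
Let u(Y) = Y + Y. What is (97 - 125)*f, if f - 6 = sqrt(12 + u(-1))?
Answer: -168 - 28*sqrt(10) ≈ -256.54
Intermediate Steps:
u(Y) = 2*Y
f = 6 + sqrt(10) (f = 6 + sqrt(12 + 2*(-1)) = 6 + sqrt(12 - 2) = 6 + sqrt(10) ≈ 9.1623)
(97 - 125)*f = (97 - 125)*(6 + sqrt(10)) = -28*(6 + sqrt(10)) = -168 - 28*sqrt(10)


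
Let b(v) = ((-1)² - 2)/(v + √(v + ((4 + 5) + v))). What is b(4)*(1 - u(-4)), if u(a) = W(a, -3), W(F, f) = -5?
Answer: 24 - 6*√17 ≈ -0.73863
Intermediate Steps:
u(a) = -5
b(v) = -1/(v + √(9 + 2*v)) (b(v) = (1 - 2)/(v + √(v + (9 + v))) = -1/(v + √(9 + 2*v)))
b(4)*(1 - u(-4)) = (-1/(4 + √(9 + 2*4)))*(1 - 1*(-5)) = (-1/(4 + √(9 + 8)))*(1 + 5) = -1/(4 + √17)*6 = -6/(4 + √17)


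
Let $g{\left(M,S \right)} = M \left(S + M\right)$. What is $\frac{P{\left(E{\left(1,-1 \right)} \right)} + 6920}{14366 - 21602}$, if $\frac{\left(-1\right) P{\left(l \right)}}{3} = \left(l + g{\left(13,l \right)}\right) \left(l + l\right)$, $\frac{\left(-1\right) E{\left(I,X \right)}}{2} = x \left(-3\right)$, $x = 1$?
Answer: $\frac{547}{1809} \approx 0.30238$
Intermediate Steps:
$g{\left(M,S \right)} = M \left(M + S\right)$
$E{\left(I,X \right)} = 6$ ($E{\left(I,X \right)} = - 2 \cdot 1 \left(-3\right) = \left(-2\right) \left(-3\right) = 6$)
$P{\left(l \right)} = - 6 l \left(169 + 14 l\right)$ ($P{\left(l \right)} = - 3 \left(l + 13 \left(13 + l\right)\right) \left(l + l\right) = - 3 \left(l + \left(169 + 13 l\right)\right) 2 l = - 3 \left(169 + 14 l\right) 2 l = - 3 \cdot 2 l \left(169 + 14 l\right) = - 6 l \left(169 + 14 l\right)$)
$\frac{P{\left(E{\left(1,-1 \right)} \right)} + 6920}{14366 - 21602} = \frac{\left(-6\right) 6 \left(169 + 14 \cdot 6\right) + 6920}{14366 - 21602} = \frac{\left(-6\right) 6 \left(169 + 84\right) + 6920}{-7236} = \left(\left(-6\right) 6 \cdot 253 + 6920\right) \left(- \frac{1}{7236}\right) = \left(-9108 + 6920\right) \left(- \frac{1}{7236}\right) = \left(-2188\right) \left(- \frac{1}{7236}\right) = \frac{547}{1809}$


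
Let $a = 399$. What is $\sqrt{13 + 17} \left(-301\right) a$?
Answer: $- 120099 \sqrt{30} \approx -6.5781 \cdot 10^{5}$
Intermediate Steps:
$\sqrt{13 + 17} \left(-301\right) a = \sqrt{13 + 17} \left(-301\right) 399 = \sqrt{30} \left(-301\right) 399 = - 301 \sqrt{30} \cdot 399 = - 120099 \sqrt{30}$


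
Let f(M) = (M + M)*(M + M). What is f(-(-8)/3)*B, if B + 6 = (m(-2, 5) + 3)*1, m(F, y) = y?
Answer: 512/9 ≈ 56.889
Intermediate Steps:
B = 2 (B = -6 + (5 + 3)*1 = -6 + 8*1 = -6 + 8 = 2)
f(M) = 4*M² (f(M) = (2*M)*(2*M) = 4*M²)
f(-(-8)/3)*B = (4*(-(-8)/3)²)*2 = (4*(-4*(-⅔))²)*2 = (4*(8/3)²)*2 = (4*(64/9))*2 = (256/9)*2 = 512/9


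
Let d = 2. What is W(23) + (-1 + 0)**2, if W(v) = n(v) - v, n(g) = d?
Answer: -20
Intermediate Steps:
n(g) = 2
W(v) = 2 - v
W(23) + (-1 + 0)**2 = (2 - 1*23) + (-1 + 0)**2 = (2 - 23) + (-1)**2 = -21 + 1 = -20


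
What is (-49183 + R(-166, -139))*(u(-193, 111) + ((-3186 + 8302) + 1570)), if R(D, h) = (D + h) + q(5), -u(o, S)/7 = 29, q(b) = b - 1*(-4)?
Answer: -320772357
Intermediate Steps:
q(b) = 4 + b (q(b) = b + 4 = 4 + b)
u(o, S) = -203 (u(o, S) = -7*29 = -203)
R(D, h) = 9 + D + h (R(D, h) = (D + h) + (4 + 5) = (D + h) + 9 = 9 + D + h)
(-49183 + R(-166, -139))*(u(-193, 111) + ((-3186 + 8302) + 1570)) = (-49183 + (9 - 166 - 139))*(-203 + ((-3186 + 8302) + 1570)) = (-49183 - 296)*(-203 + (5116 + 1570)) = -49479*(-203 + 6686) = -49479*6483 = -320772357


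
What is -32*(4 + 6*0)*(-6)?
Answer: 768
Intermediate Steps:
-32*(4 + 6*0)*(-6) = -32*(4 + 0)*(-6) = -32*4*(-6) = -128*(-6) = 768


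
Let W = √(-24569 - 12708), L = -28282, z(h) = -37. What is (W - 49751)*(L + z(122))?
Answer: 1408898569 - 28319*I*√37277 ≈ 1.4089e+9 - 5.4676e+6*I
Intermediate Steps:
W = I*√37277 (W = √(-37277) = I*√37277 ≈ 193.07*I)
(W - 49751)*(L + z(122)) = (I*√37277 - 49751)*(-28282 - 37) = (-49751 + I*√37277)*(-28319) = 1408898569 - 28319*I*√37277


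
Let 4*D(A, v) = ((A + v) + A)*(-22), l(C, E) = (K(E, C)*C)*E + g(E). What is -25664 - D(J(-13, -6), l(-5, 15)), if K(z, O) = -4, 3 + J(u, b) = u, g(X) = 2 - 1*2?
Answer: -24190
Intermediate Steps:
g(X) = 0 (g(X) = 2 - 2 = 0)
J(u, b) = -3 + u
l(C, E) = -4*C*E (l(C, E) = (-4*C)*E + 0 = -4*C*E + 0 = -4*C*E)
D(A, v) = -11*A - 11*v/2 (D(A, v) = (((A + v) + A)*(-22))/4 = ((v + 2*A)*(-22))/4 = (-44*A - 22*v)/4 = -11*A - 11*v/2)
-25664 - D(J(-13, -6), l(-5, 15)) = -25664 - (-11*(-3 - 13) - (-22)*(-5)*15) = -25664 - (-11*(-16) - 11/2*300) = -25664 - (176 - 1650) = -25664 - 1*(-1474) = -25664 + 1474 = -24190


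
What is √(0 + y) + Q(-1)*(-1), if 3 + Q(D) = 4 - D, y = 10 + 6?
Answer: 2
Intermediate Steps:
y = 16
Q(D) = 1 - D (Q(D) = -3 + (4 - D) = 1 - D)
√(0 + y) + Q(-1)*(-1) = √(0 + 16) + (1 - 1*(-1))*(-1) = √16 + (1 + 1)*(-1) = 4 + 2*(-1) = 4 - 2 = 2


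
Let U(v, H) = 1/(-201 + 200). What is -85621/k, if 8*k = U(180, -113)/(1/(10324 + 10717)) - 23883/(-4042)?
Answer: 2768640656/85023839 ≈ 32.563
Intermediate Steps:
U(v, H) = -1 (U(v, H) = 1/(-1) = -1)
k = -85023839/32336 (k = (-1/(1/(10324 + 10717)) - 23883/(-4042))/8 = (-1/(1/21041) - 23883*(-1/4042))/8 = (-1/1/21041 + 23883/4042)/8 = (-1*21041 + 23883/4042)/8 = (-21041 + 23883/4042)/8 = (⅛)*(-85023839/4042) = -85023839/32336 ≈ -2629.4)
-85621/k = -85621/(-85023839/32336) = -85621*(-32336/85023839) = 2768640656/85023839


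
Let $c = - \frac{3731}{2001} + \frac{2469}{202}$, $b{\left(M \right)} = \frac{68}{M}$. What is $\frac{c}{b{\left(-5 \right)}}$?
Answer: $- \frac{20934035}{27485736} \approx -0.76163$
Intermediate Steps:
$c = \frac{4186807}{404202}$ ($c = \left(-3731\right) \frac{1}{2001} + 2469 \cdot \frac{1}{202} = - \frac{3731}{2001} + \frac{2469}{202} = \frac{4186807}{404202} \approx 10.358$)
$\frac{c}{b{\left(-5 \right)}} = \frac{4186807}{404202 \frac{68}{-5}} = \frac{4186807}{404202 \cdot 68 \left(- \frac{1}{5}\right)} = \frac{4186807}{404202 \left(- \frac{68}{5}\right)} = \frac{4186807}{404202} \left(- \frac{5}{68}\right) = - \frac{20934035}{27485736}$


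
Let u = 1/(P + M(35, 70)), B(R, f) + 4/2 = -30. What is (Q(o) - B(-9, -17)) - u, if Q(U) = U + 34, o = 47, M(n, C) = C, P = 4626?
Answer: 530647/4696 ≈ 113.00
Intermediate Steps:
B(R, f) = -32 (B(R, f) = -2 - 30 = -32)
Q(U) = 34 + U
u = 1/4696 (u = 1/(4626 + 70) = 1/4696 ≈ 0.00021295)
(Q(o) - B(-9, -17)) - u = ((34 + 47) - 1*(-32)) - 1*1/4696 = (81 + 32) - 1/4696 = 113 - 1/4696 = 530647/4696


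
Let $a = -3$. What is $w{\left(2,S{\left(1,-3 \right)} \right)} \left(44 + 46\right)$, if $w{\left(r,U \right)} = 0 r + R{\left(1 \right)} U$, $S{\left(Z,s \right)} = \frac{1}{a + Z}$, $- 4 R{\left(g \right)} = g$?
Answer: $\frac{45}{4} \approx 11.25$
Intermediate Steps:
$R{\left(g \right)} = - \frac{g}{4}$
$S{\left(Z,s \right)} = \frac{1}{-3 + Z}$
$w{\left(r,U \right)} = - \frac{U}{4}$ ($w{\left(r,U \right)} = 0 r + \left(- \frac{1}{4}\right) 1 U = 0 - \frac{U}{4} = - \frac{U}{4}$)
$w{\left(2,S{\left(1,-3 \right)} \right)} \left(44 + 46\right) = - \frac{1}{4 \left(-3 + 1\right)} \left(44 + 46\right) = - \frac{1}{4 \left(-2\right)} 90 = \left(- \frac{1}{4}\right) \left(- \frac{1}{2}\right) 90 = \frac{1}{8} \cdot 90 = \frac{45}{4}$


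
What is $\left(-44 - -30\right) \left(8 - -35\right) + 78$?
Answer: $-524$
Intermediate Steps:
$\left(-44 - -30\right) \left(8 - -35\right) + 78 = \left(-44 + 30\right) \left(8 + 35\right) + 78 = \left(-14\right) 43 + 78 = -602 + 78 = -524$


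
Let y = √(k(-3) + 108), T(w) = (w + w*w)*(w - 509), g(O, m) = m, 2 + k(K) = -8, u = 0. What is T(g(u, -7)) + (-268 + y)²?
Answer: 50250 - 3752*√2 ≈ 44944.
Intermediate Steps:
k(K) = -10 (k(K) = -2 - 8 = -10)
T(w) = (-509 + w)*(w + w²) (T(w) = (w + w²)*(-509 + w) = (-509 + w)*(w + w²))
y = 7*√2 (y = √(-10 + 108) = √98 = 7*√2 ≈ 9.8995)
T(g(u, -7)) + (-268 + y)² = -7*(-509 + (-7)² - 508*(-7)) + (-268 + 7*√2)² = -7*(-509 + 49 + 3556) + (-268 + 7*√2)² = -7*3096 + (-268 + 7*√2)² = -21672 + (-268 + 7*√2)²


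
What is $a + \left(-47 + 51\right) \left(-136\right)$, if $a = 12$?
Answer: $-532$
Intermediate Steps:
$a + \left(-47 + 51\right) \left(-136\right) = 12 + \left(-47 + 51\right) \left(-136\right) = 12 + 4 \left(-136\right) = 12 - 544 = -532$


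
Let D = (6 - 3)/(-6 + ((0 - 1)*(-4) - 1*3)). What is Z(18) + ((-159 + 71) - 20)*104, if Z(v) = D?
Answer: -56163/5 ≈ -11233.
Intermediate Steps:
D = -⅗ (D = 3/(-6 + (-1*(-4) - 3)) = 3/(-6 + (4 - 3)) = 3/(-6 + 1) = 3/(-5) = 3*(-⅕) = -⅗ ≈ -0.60000)
Z(v) = -⅗
Z(18) + ((-159 + 71) - 20)*104 = -⅗ + ((-159 + 71) - 20)*104 = -⅗ + (-88 - 20)*104 = -⅗ - 108*104 = -⅗ - 11232 = -56163/5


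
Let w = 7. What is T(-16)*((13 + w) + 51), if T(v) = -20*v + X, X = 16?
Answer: 23856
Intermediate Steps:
T(v) = 16 - 20*v (T(v) = -20*v + 16 = 16 - 20*v)
T(-16)*((13 + w) + 51) = (16 - 20*(-16))*((13 + 7) + 51) = (16 + 320)*(20 + 51) = 336*71 = 23856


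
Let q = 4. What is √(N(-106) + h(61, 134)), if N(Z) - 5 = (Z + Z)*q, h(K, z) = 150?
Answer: 3*I*√77 ≈ 26.325*I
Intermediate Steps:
N(Z) = 5 + 8*Z (N(Z) = 5 + (Z + Z)*4 = 5 + (2*Z)*4 = 5 + 8*Z)
√(N(-106) + h(61, 134)) = √((5 + 8*(-106)) + 150) = √((5 - 848) + 150) = √(-843 + 150) = √(-693) = 3*I*√77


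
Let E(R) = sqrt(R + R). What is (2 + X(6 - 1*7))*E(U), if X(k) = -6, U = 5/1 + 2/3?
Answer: -4*sqrt(102)/3 ≈ -13.466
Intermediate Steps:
U = 17/3 (U = 5*1 + 2*(1/3) = 5 + 2/3 = 17/3 ≈ 5.6667)
E(R) = sqrt(2)*sqrt(R) (E(R) = sqrt(2*R) = sqrt(2)*sqrt(R))
(2 + X(6 - 1*7))*E(U) = (2 - 6)*(sqrt(2)*sqrt(17/3)) = -4*sqrt(2)*sqrt(51)/3 = -4*sqrt(102)/3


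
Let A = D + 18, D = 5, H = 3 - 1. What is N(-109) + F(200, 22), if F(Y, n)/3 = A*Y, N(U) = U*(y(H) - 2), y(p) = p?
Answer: 13800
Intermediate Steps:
H = 2
A = 23 (A = 5 + 18 = 23)
N(U) = 0 (N(U) = U*(2 - 2) = U*0 = 0)
F(Y, n) = 69*Y (F(Y, n) = 3*(23*Y) = 69*Y)
N(-109) + F(200, 22) = 0 + 69*200 = 0 + 13800 = 13800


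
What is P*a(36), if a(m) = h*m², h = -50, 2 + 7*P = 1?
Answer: 64800/7 ≈ 9257.1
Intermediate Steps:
P = -⅐ (P = -2/7 + (⅐)*1 = -2/7 + ⅐ = -⅐ ≈ -0.14286)
a(m) = -50*m²
P*a(36) = -(-50)*36²/7 = -(-50)*1296/7 = -⅐*(-64800) = 64800/7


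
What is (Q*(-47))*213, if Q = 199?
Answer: -1992189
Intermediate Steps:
(Q*(-47))*213 = (199*(-47))*213 = -9353*213 = -1992189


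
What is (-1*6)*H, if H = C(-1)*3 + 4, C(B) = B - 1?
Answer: 12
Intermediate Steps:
C(B) = -1 + B
H = -2 (H = (-1 - 1)*3 + 4 = -2*3 + 4 = -6 + 4 = -2)
(-1*6)*H = -1*6*(-2) = -6*(-2) = 12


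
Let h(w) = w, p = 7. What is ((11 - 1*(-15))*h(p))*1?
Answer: 182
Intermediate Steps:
((11 - 1*(-15))*h(p))*1 = ((11 - 1*(-15))*7)*1 = ((11 + 15)*7)*1 = (26*7)*1 = 182*1 = 182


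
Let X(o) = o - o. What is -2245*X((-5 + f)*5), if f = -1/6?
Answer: 0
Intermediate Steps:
f = -1/6 (f = -1*1/6 = -1/6 ≈ -0.16667)
X(o) = 0
-2245*X((-5 + f)*5) = -2245*0 = 0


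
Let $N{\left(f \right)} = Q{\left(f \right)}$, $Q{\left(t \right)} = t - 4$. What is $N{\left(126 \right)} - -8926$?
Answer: $9048$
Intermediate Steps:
$Q{\left(t \right)} = -4 + t$
$N{\left(f \right)} = -4 + f$
$N{\left(126 \right)} - -8926 = \left(-4 + 126\right) - -8926 = 122 + 8926 = 9048$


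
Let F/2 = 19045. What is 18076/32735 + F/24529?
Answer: 1690262354/802956815 ≈ 2.1050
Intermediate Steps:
F = 38090 (F = 2*19045 = 38090)
18076/32735 + F/24529 = 18076/32735 + 38090/24529 = 1690262354/802956815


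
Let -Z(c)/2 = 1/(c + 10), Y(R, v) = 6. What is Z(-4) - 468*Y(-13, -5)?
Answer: -8425/3 ≈ -2808.3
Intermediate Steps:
Z(c) = -2/(10 + c) (Z(c) = -2/(c + 10) = -2/(10 + c))
Z(-4) - 468*Y(-13, -5) = -2/(10 - 4) - 468*6 = -2/6 - 2808 = -2*⅙ - 2808 = -⅓ - 2808 = -8425/3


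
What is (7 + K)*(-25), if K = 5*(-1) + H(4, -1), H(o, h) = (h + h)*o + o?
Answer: 50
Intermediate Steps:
H(o, h) = o + 2*h*o (H(o, h) = (2*h)*o + o = 2*h*o + o = o + 2*h*o)
K = -9 (K = 5*(-1) + 4*(1 + 2*(-1)) = -5 + 4*(1 - 2) = -5 + 4*(-1) = -5 - 4 = -9)
(7 + K)*(-25) = (7 - 9)*(-25) = -2*(-25) = 50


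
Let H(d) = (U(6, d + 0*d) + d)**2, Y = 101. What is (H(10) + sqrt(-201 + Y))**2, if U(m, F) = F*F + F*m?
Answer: 835209900 + 578000*I ≈ 8.3521e+8 + 5.78e+5*I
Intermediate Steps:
U(m, F) = F**2 + F*m
H(d) = (d + d*(6 + d))**2 (H(d) = ((d + 0*d)*((d + 0*d) + 6) + d)**2 = ((d + 0)*((d + 0) + 6) + d)**2 = (d*(d + 6) + d)**2 = (d*(6 + d) + d)**2 = (d + d*(6 + d))**2)
(H(10) + sqrt(-201 + Y))**2 = (10**2*(7 + 10)**2 + sqrt(-201 + 101))**2 = (100*17**2 + sqrt(-100))**2 = (100*289 + 10*I)**2 = (28900 + 10*I)**2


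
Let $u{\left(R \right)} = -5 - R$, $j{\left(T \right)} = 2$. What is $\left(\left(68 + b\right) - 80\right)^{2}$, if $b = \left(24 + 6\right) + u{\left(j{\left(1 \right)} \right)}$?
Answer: $121$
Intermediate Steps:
$b = 23$ ($b = \left(24 + 6\right) - 7 = 30 - 7 = 23$)
$\left(\left(68 + b\right) - 80\right)^{2} = \left(\left(68 + 23\right) - 80\right)^{2} = \left(91 - 80\right)^{2} = 11^{2} = 121$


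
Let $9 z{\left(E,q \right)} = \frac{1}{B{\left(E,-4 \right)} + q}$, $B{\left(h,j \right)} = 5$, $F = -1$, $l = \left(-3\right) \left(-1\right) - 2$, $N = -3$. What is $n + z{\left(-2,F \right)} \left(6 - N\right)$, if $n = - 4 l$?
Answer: $- \frac{15}{4} \approx -3.75$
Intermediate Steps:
$l = 1$ ($l = 3 - 2 = 1$)
$n = -4$ ($n = \left(-4\right) 1 = -4$)
$z{\left(E,q \right)} = \frac{1}{9 \left(5 + q\right)}$
$n + z{\left(-2,F \right)} \left(6 - N\right) = -4 + \frac{1}{9 \left(5 - 1\right)} \left(6 - -3\right) = -4 + \frac{1}{9 \cdot 4} \left(6 + 3\right) = -4 + \frac{1}{9} \cdot \frac{1}{4} \cdot 9 = -4 + \frac{1}{36} \cdot 9 = -4 + \frac{1}{4} = - \frac{15}{4}$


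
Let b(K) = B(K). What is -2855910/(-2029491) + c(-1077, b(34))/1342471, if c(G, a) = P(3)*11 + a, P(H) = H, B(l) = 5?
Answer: 1278017824756/908177604087 ≈ 1.4072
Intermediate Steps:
b(K) = 5
c(G, a) = 33 + a (c(G, a) = 3*11 + a = 33 + a)
-2855910/(-2029491) + c(-1077, b(34))/1342471 = -2855910/(-2029491) + (33 + 5)/1342471 = -2855910*(-1/2029491) + 38*(1/1342471) = 951970/676497 + 38/1342471 = 1278017824756/908177604087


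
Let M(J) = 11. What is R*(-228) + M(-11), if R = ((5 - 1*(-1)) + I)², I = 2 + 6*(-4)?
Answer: -58357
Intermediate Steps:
I = -22 (I = 2 - 24 = -22)
R = 256 (R = ((5 - 1*(-1)) - 22)² = ((5 + 1) - 22)² = (6 - 22)² = (-16)² = 256)
R*(-228) + M(-11) = 256*(-228) + 11 = -58368 + 11 = -58357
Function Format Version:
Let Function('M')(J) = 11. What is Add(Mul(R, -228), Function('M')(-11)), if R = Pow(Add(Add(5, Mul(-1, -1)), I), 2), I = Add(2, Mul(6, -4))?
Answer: -58357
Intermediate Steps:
I = -22 (I = Add(2, -24) = -22)
R = 256 (R = Pow(Add(Add(5, Mul(-1, -1)), -22), 2) = Pow(Add(Add(5, 1), -22), 2) = Pow(Add(6, -22), 2) = Pow(-16, 2) = 256)
Add(Mul(R, -228), Function('M')(-11)) = Add(Mul(256, -228), 11) = Add(-58368, 11) = -58357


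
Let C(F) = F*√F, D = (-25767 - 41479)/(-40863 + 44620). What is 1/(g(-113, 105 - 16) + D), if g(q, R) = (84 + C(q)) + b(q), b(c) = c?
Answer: -661979643/20397607944554 + 1595000537*I*√113/20397607944554 ≈ -3.2454e-5 + 0.00083123*I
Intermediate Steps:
D = -67246/3757 ≈ -17.899
C(F) = F^(3/2)
g(q, R) = 84 + q + q^(3/2) (g(q, R) = (84 + q^(3/2)) + q = 84 + q + q^(3/2))
1/(g(-113, 105 - 16) + D) = 1/((84 - 113 + (-113)^(3/2)) - 67246/3757) = 1/((84 - 113 - 113*I*√113) - 67246/3757) = 1/((-29 - 113*I*√113) - 67246/3757) = 1/(-176199/3757 - 113*I*√113)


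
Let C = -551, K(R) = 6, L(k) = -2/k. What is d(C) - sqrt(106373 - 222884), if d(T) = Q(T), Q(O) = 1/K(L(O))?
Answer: 1/6 - I*sqrt(116511) ≈ 0.16667 - 341.34*I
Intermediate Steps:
Q(O) = 1/6
d(T) = 1/6
d(C) - sqrt(106373 - 222884) = 1/6 - sqrt(106373 - 222884) = 1/6 - sqrt(-116511) = 1/6 - I*sqrt(116511)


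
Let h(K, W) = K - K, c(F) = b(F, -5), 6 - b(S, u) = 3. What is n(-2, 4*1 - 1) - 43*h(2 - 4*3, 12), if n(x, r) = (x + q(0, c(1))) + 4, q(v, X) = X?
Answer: 5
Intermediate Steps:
b(S, u) = 3 (b(S, u) = 6 - 1*3 = 6 - 3 = 3)
c(F) = 3
h(K, W) = 0
n(x, r) = 7 + x (n(x, r) = (x + 3) + 4 = (3 + x) + 4 = 7 + x)
n(-2, 4*1 - 1) - 43*h(2 - 4*3, 12) = (7 - 2) - 43*0 = 5 + 0 = 5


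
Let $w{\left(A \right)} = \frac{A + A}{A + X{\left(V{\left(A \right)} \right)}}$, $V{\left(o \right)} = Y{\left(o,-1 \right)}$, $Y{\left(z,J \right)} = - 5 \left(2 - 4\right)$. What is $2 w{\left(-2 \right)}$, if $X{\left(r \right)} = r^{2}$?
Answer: $- \frac{4}{49} \approx -0.081633$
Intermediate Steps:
$Y{\left(z,J \right)} = 10$ ($Y{\left(z,J \right)} = \left(-5\right) \left(-2\right) = 10$)
$V{\left(o \right)} = 10$
$w{\left(A \right)} = \frac{2 A}{100 + A}$ ($w{\left(A \right)} = \frac{A + A}{A + 10^{2}} = \frac{2 A}{A + 100} = \frac{2 A}{100 + A}$)
$2 w{\left(-2 \right)} = 2 \cdot 2 \left(-2\right) \frac{1}{100 - 2} = 2 \cdot 2 \left(-2\right) \frac{1}{98} = 2 \left(- \frac{2}{49}\right) = - \frac{4}{49}$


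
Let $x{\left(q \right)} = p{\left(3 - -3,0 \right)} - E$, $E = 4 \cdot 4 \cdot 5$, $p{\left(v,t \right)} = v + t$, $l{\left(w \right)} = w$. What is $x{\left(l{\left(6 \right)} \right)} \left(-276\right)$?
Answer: $20424$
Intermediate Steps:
$p{\left(v,t \right)} = t + v$
$E = 80$ ($E = 16 \cdot 5 = 80$)
$x{\left(q \right)} = -74$ ($x{\left(q \right)} = \left(0 + \left(3 - -3\right)\right) - 80 = \left(0 + \left(3 + 3\right)\right) - 80 = \left(0 + 6\right) - 80 = 6 - 80 = -74$)
$x{\left(l{\left(6 \right)} \right)} \left(-276\right) = \left(-74\right) \left(-276\right) = 20424$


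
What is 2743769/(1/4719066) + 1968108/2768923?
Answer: 35852089764241813050/2768923 ≈ 1.2948e+13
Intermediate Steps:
2743769/(1/4719066) + 1968108/2768923 = 2743769/(1/4719066) + 1968108*(1/2768923) = 2743769*4719066 + 1968108/2768923 = 12948026999754 + 1968108/2768923 = 35852089764241813050/2768923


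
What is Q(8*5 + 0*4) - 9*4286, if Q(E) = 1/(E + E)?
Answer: -3085919/80 ≈ -38574.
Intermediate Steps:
Q(E) = 1/(2*E)
Q(8*5 + 0*4) - 9*4286 = 1/(2*(8*5 + 0*4)) - 9*4286 = 1/(2*(40 + 0)) - 1*38574 = (½)/40 - 38574 = (½)*(1/40) - 38574 = 1/80 - 38574 = -3085919/80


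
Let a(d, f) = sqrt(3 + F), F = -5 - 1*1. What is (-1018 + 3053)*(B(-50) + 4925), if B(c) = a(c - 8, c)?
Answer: 10022375 + 2035*I*sqrt(3) ≈ 1.0022e+7 + 3524.7*I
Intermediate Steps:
F = -6 (F = -5 - 1 = -6)
a(d, f) = I*sqrt(3) (a(d, f) = sqrt(3 - 6) = sqrt(-3) = I*sqrt(3))
B(c) = I*sqrt(3)
(-1018 + 3053)*(B(-50) + 4925) = (-1018 + 3053)*(I*sqrt(3) + 4925) = 2035*(4925 + I*sqrt(3)) = 10022375 + 2035*I*sqrt(3)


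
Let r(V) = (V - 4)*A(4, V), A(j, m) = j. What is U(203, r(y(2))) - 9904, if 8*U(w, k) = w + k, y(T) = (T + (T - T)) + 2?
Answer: -79029/8 ≈ -9878.6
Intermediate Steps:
y(T) = 2 + T (y(T) = (T + 0) + 2 = T + 2 = 2 + T)
r(V) = -16 + 4*V (r(V) = (V - 4)*4 = (-4 + V)*4 = -16 + 4*V)
U(w, k) = k/8 + w/8 (U(w, k) = (w + k)/8 = (k + w)/8 = k/8 + w/8)
U(203, r(y(2))) - 9904 = ((-16 + 4*(2 + 2))/8 + (1/8)*203) - 9904 = ((-16 + 4*4)/8 + 203/8) - 9904 = ((-16 + 16)/8 + 203/8) - 9904 = ((1/8)*0 + 203/8) - 9904 = (0 + 203/8) - 9904 = 203/8 - 9904 = -79029/8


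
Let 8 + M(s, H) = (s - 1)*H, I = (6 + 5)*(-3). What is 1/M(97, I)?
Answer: -1/3176 ≈ -0.00031486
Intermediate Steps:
I = -33 (I = 11*(-3) = -33)
M(s, H) = -8 + H*(-1 + s) (M(s, H) = -8 + (s - 1)*H = -8 + (-1 + s)*H = -8 + H*(-1 + s))
1/M(97, I) = 1/(-8 - 1*(-33) - 33*97) = 1/(-8 + 33 - 3201) = 1/(-3176) = -1/3176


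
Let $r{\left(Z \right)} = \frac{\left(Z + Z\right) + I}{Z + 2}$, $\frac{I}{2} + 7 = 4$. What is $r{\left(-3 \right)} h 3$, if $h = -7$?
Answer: $-252$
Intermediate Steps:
$I = -6$ ($I = -14 + 2 \cdot 4 = -14 + 8 = -6$)
$r{\left(Z \right)} = \frac{-6 + 2 Z}{2 + Z}$ ($r{\left(Z \right)} = \frac{\left(Z + Z\right) - 6}{Z + 2} = \frac{2 Z - 6}{2 + Z} = \frac{-6 + 2 Z}{2 + Z}$)
$r{\left(-3 \right)} h 3 = \frac{2 \left(-3 - 3\right)}{2 - 3} \left(-7\right) 3 = 2 \frac{1}{-1} \left(-6\right) \left(-7\right) 3 = 2 \left(-1\right) \left(-6\right) \left(-7\right) 3 = 12 \left(-7\right) 3 = \left(-84\right) 3 = -252$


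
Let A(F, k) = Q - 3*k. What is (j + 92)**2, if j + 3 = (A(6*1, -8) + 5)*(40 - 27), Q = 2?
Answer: 242064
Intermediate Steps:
A(F, k) = 2 - 3*k
j = 400 (j = -3 + ((2 - 3*(-8)) + 5)*(40 - 27) = -3 + ((2 + 24) + 5)*13 = -3 + (26 + 5)*13 = -3 + 31*13 = -3 + 403 = 400)
(j + 92)**2 = (400 + 92)**2 = 492**2 = 242064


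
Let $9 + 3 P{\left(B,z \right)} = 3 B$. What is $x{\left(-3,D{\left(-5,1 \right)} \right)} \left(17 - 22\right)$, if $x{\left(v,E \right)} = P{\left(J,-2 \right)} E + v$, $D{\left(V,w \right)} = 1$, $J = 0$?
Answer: $30$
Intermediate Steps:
$P{\left(B,z \right)} = -3 + B$ ($P{\left(B,z \right)} = -3 + \frac{3 B}{3} = -3 + B$)
$x{\left(v,E \right)} = v - 3 E$ ($x{\left(v,E \right)} = \left(-3 + 0\right) E + v = - 3 E + v = v - 3 E$)
$x{\left(-3,D{\left(-5,1 \right)} \right)} \left(17 - 22\right) = \left(-3 - 3\right) \left(17 - 22\right) = \left(-3 - 3\right) \left(-5\right) = \left(-6\right) \left(-5\right) = 30$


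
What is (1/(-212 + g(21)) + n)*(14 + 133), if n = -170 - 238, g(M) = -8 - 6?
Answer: -13554723/226 ≈ -59977.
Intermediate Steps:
g(M) = -14
n = -408
(1/(-212 + g(21)) + n)*(14 + 133) = (1/(-212 - 14) - 408)*(14 + 133) = (1/(-226) - 408)*147 = (-1/226 - 408)*147 = -92209/226*147 = -13554723/226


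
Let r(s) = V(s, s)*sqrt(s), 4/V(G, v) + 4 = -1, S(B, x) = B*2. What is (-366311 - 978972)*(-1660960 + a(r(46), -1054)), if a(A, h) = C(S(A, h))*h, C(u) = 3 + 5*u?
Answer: 2238715036526 - 11343426256*sqrt(46) ≈ 2.1618e+12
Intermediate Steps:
S(B, x) = 2*B
V(G, v) = -4/5 (V(G, v) = 4/(-4 - 1) = 4/(-5) = 4*(-1/5) = -4/5)
r(s) = -4*sqrt(s)/5
a(A, h) = h*(3 + 10*A) (a(A, h) = (3 + 5*(2*A))*h = (3 + 10*A)*h = h*(3 + 10*A))
(-366311 - 978972)*(-1660960 + a(r(46), -1054)) = (-366311 - 978972)*(-1660960 - 1054*(3 + 10*(-4*sqrt(46)/5))) = -1345283*(-1660960 - 1054*(3 - 8*sqrt(46))) = -1345283*(-1660960 + (-3162 + 8432*sqrt(46))) = -1345283*(-1664122 + 8432*sqrt(46)) = 2238715036526 - 11343426256*sqrt(46)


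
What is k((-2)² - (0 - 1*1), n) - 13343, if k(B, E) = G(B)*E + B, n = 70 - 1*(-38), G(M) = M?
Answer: -12798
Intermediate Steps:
n = 108 (n = 70 + 38 = 108)
k(B, E) = B + B*E (k(B, E) = B*E + B = B + B*E)
k((-2)² - (0 - 1*1), n) - 13343 = ((-2)² - (0 - 1*1))*(1 + 108) - 13343 = (4 - (0 - 1))*109 - 13343 = (4 - 1*(-1))*109 - 13343 = (4 + 1)*109 - 13343 = 5*109 - 13343 = 545 - 13343 = -12798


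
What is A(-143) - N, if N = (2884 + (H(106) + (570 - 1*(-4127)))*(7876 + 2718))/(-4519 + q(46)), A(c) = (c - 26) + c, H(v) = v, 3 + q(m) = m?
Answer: 24744677/2238 ≈ 11057.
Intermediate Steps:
q(m) = -3 + m
A(c) = -26 + 2*c (A(c) = (-26 + c) + c = -26 + 2*c)
N = -25442933/2238 (N = (2884 + (106 + (570 - 1*(-4127)))*(7876 + 2718))/(-4519 + (-3 + 46)) = (2884 + (106 + (570 + 4127))*10594)/(-4519 + 43) = (2884 + (106 + 4697)*10594)/(-4476) = (2884 + 4803*10594)*(-1/4476) = (2884 + 50882982)*(-1/4476) = 50885866*(-1/4476) = -25442933/2238 ≈ -11369.)
A(-143) - N = (-26 + 2*(-143)) - 1*(-25442933/2238) = (-26 - 286) + 25442933/2238 = -312 + 25442933/2238 = 24744677/2238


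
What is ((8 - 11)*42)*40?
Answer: -5040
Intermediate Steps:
((8 - 11)*42)*40 = -3*42*40 = -126*40 = -5040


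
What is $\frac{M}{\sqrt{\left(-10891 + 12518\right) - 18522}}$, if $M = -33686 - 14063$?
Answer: $\frac{47749 i \sqrt{16895}}{16895} \approx 367.35 i$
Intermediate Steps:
$M = -47749$ ($M = -33686 - 14063 = -47749$)
$\frac{M}{\sqrt{\left(-10891 + 12518\right) - 18522}} = - \frac{47749}{\sqrt{\left(-10891 + 12518\right) - 18522}} = - \frac{47749}{\sqrt{1627 - 18522}} = - \frac{47749}{\sqrt{-16895}} = - \frac{47749}{i \sqrt{16895}} = - 47749 \left(- \frac{i \sqrt{16895}}{16895}\right) = \frac{47749 i \sqrt{16895}}{16895}$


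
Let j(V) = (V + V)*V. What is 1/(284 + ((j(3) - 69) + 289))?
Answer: 1/522 ≈ 0.0019157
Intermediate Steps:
j(V) = 2*V² (j(V) = (2*V)*V = 2*V²)
1/(284 + ((j(3) - 69) + 289)) = 1/(284 + ((2*3² - 69) + 289)) = 1/(284 + ((2*9 - 69) + 289)) = 1/(284 + ((18 - 69) + 289)) = 1/(284 + (-51 + 289)) = 1/(284 + 238) = 1/522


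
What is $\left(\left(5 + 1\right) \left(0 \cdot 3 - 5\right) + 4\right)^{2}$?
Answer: $676$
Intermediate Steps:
$\left(\left(5 + 1\right) \left(0 \cdot 3 - 5\right) + 4\right)^{2} = \left(6 \left(0 - 5\right) + 4\right)^{2} = \left(6 \left(-5\right) + 4\right)^{2} = \left(-30 + 4\right)^{2} = \left(-26\right)^{2} = 676$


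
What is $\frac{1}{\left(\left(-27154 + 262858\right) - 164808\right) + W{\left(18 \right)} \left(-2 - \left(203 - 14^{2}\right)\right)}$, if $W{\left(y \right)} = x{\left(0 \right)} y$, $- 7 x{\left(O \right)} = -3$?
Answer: $\frac{7}{495786} \approx 1.4119 \cdot 10^{-5}$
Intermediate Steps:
$x{\left(O \right)} = \frac{3}{7}$ ($x{\left(O \right)} = \left(- \frac{1}{7}\right) \left(-3\right) = \frac{3}{7}$)
$W{\left(y \right)} = \frac{3 y}{7}$
$\frac{1}{\left(\left(-27154 + 262858\right) - 164808\right) + W{\left(18 \right)} \left(-2 - \left(203 - 14^{2}\right)\right)} = \frac{1}{\left(\left(-27154 + 262858\right) - 164808\right) + \frac{3}{7} \cdot 18 \left(-2 - \left(203 - 14^{2}\right)\right)} = \frac{1}{\left(235704 - 164808\right) + \frac{54 \left(-2 + \left(-203 + 196\right)\right)}{7}} = \frac{1}{70896 + \frac{54 \left(-2 - 7\right)}{7}} = \frac{1}{70896 + \frac{54}{7} \left(-9\right)} = \frac{1}{70896 - \frac{486}{7}} = \frac{1}{\frac{495786}{7}} = \frac{7}{495786}$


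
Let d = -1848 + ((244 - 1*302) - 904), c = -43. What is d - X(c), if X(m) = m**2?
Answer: -4659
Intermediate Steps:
d = -2810 (d = -1848 + ((244 - 302) - 904) = -1848 + (-58 - 904) = -1848 - 962 = -2810)
d - X(c) = -2810 - 1*(-43)**2 = -2810 - 1*1849 = -2810 - 1849 = -4659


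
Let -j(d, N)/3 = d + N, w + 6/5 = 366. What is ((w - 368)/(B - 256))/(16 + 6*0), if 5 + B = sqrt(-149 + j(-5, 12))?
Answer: 261/341455 + I*sqrt(170)/341455 ≈ 0.00076438 + 3.8185e-5*I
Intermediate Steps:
w = 1824/5 (w = -6/5 + 366 = 1824/5 ≈ 364.80)
j(d, N) = -3*N - 3*d (j(d, N) = -3*(d + N) = -3*(N + d) = -3*N - 3*d)
B = -5 + I*sqrt(170) (B = -5 + sqrt(-149 + (-3*12 - 3*(-5))) = -5 + sqrt(-149 + (-36 + 15)) = -5 + sqrt(-149 - 21) = -5 + sqrt(-170) = -5 + I*sqrt(170) ≈ -5.0 + 13.038*I)
((w - 368)/(B - 256))/(16 + 6*0) = ((1824/5 - 368)/((-5 + I*sqrt(170)) - 256))/(16 + 6*0) = (-16/(5*(-261 + I*sqrt(170))))/(16 + 0) = -16/(5*(-261 + I*sqrt(170)))/16 = -16/(5*(-261 + I*sqrt(170)))*(1/16) = -1/(5*(-261 + I*sqrt(170)))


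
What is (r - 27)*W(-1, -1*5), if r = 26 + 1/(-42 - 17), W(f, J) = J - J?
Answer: 0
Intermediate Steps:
W(f, J) = 0
r = 1533/59 (r = 26 + 1/(-59) = 26 - 1/59 = 1533/59 ≈ 25.983)
(r - 27)*W(-1, -1*5) = (1533/59 - 27)*0 = -60/59*0 = 0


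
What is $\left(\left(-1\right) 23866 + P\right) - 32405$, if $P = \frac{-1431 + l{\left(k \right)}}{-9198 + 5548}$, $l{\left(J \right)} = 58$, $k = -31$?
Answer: $- \frac{205387777}{3650} \approx -56271.0$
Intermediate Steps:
$P = \frac{1373}{3650}$ ($P = \frac{-1431 + 58}{-9198 + 5548} = - \frac{1373}{-3650} = \left(-1373\right) \left(- \frac{1}{3650}\right) = \frac{1373}{3650} \approx 0.37616$)
$\left(\left(-1\right) 23866 + P\right) - 32405 = \left(\left(-1\right) 23866 + \frac{1373}{3650}\right) - 32405 = \left(-23866 + \frac{1373}{3650}\right) - 32405 = - \frac{87109527}{3650} - 32405 = - \frac{205387777}{3650}$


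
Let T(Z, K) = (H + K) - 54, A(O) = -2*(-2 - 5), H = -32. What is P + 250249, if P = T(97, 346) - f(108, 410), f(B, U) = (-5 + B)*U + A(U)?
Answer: 208265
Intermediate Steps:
A(O) = 14 (A(O) = -2*(-7) = 14)
f(B, U) = 14 + U*(-5 + B) (f(B, U) = (-5 + B)*U + 14 = U*(-5 + B) + 14 = 14 + U*(-5 + B))
T(Z, K) = -86 + K (T(Z, K) = (-32 + K) - 54 = -86 + K)
P = -41984 (P = (-86 + 346) - (14 - 5*410 + 108*410) = 260 - (14 - 2050 + 44280) = 260 - 1*42244 = 260 - 42244 = -41984)
P + 250249 = -41984 + 250249 = 208265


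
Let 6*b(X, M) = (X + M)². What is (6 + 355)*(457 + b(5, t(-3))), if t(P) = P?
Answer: 495653/3 ≈ 1.6522e+5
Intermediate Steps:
b(X, M) = (M + X)²/6 (b(X, M) = (X + M)²/6 = (M + X)²/6)
(6 + 355)*(457 + b(5, t(-3))) = (6 + 355)*(457 + (-3 + 5)²/6) = 361*(457 + (⅙)*2²) = 361*(457 + (⅙)*4) = 361*(457 + ⅔) = 361*(1373/3) = 495653/3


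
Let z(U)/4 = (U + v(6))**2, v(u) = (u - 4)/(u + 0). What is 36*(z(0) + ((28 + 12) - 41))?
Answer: -20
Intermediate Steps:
v(u) = (-4 + u)/u
z(U) = 4*(1/3 + U)**2 (z(U) = 4*(U + (-4 + 6)/6)**2 = 4*(U + (1/6)*2)**2 = 4*(U + 1/3)**2 = 4*(1/3 + U)**2)
36*(z(0) + ((28 + 12) - 41)) = 36*(4*(1 + 3*0)**2/9 + ((28 + 12) - 41)) = 36*(4*(1 + 0)**2/9 + (40 - 41)) = 36*((4/9)*1**2 - 1) = 36*((4/9)*1 - 1) = 36*(4/9 - 1) = 36*(-5/9) = -20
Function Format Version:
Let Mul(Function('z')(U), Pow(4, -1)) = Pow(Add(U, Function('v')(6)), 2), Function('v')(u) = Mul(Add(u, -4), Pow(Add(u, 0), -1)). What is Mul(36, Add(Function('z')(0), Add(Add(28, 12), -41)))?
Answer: -20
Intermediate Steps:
Function('v')(u) = Mul(Pow(u, -1), Add(-4, u)) (Function('v')(u) = Mul(Add(-4, u), Pow(u, -1)) = Mul(Pow(u, -1), Add(-4, u)))
Function('z')(U) = Mul(4, Pow(Add(Rational(1, 3), U), 2)) (Function('z')(U) = Mul(4, Pow(Add(U, Mul(Pow(6, -1), Add(-4, 6))), 2)) = Mul(4, Pow(Add(U, Mul(Rational(1, 6), 2)), 2)) = Mul(4, Pow(Add(U, Rational(1, 3)), 2)) = Mul(4, Pow(Add(Rational(1, 3), U), 2)))
Mul(36, Add(Function('z')(0), Add(Add(28, 12), -41))) = Mul(36, Add(Mul(Rational(4, 9), Pow(Add(1, Mul(3, 0)), 2)), Add(Add(28, 12), -41))) = Mul(36, Add(Mul(Rational(4, 9), Pow(Add(1, 0), 2)), Add(40, -41))) = Mul(36, Add(Mul(Rational(4, 9), Pow(1, 2)), -1)) = Mul(36, Add(Mul(Rational(4, 9), 1), -1)) = Mul(36, Add(Rational(4, 9), -1)) = Mul(36, Rational(-5, 9)) = -20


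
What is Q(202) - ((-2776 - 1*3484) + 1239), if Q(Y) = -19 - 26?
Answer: 4976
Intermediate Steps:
Q(Y) = -45
Q(202) - ((-2776 - 1*3484) + 1239) = -45 - ((-2776 - 1*3484) + 1239) = -45 - ((-2776 - 3484) + 1239) = -45 - (-6260 + 1239) = -45 - 1*(-5021) = -45 + 5021 = 4976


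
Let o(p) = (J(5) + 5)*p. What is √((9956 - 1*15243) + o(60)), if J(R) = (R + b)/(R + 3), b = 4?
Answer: I*√19678/2 ≈ 70.139*I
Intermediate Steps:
J(R) = (4 + R)/(3 + R) (J(R) = (R + 4)/(R + 3) = (4 + R)/(3 + R))
o(p) = 49*p/8 (o(p) = ((4 + 5)/(3 + 5) + 5)*p = (9/8 + 5)*p = 49*p/8)
√((9956 - 1*15243) + o(60)) = √((9956 - 1*15243) + (49/8)*60) = √((9956 - 15243) + 735/2) = √(-5287 + 735/2) = √(-9839/2) = I*√19678/2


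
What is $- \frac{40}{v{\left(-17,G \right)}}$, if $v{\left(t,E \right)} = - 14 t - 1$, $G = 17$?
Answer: $- \frac{40}{237} \approx -0.16878$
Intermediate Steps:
$v{\left(t,E \right)} = -1 - 14 t$
$- \frac{40}{v{\left(-17,G \right)}} = - \frac{40}{-1 - -238} = - \frac{40}{-1 + 238} = - \frac{40}{237}$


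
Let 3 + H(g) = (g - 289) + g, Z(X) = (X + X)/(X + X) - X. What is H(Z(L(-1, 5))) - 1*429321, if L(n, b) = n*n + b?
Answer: -429623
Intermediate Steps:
L(n, b) = b + n² (L(n, b) = n² + b = b + n²)
Z(X) = 1 - X (Z(X) = (2*X)/((2*X)) - X = (2*X)*(1/(2*X)) - X = 1 - X)
H(g) = -292 + 2*g (H(g) = -3 + ((g - 289) + g) = -3 + ((-289 + g) + g) = -3 + (-289 + 2*g) = -292 + 2*g)
H(Z(L(-1, 5))) - 1*429321 = (-292 + 2*(1 - (5 + (-1)²))) - 1*429321 = (-292 + 2*(1 - (5 + 1))) - 429321 = (-292 + 2*(1 - 1*6)) - 429321 = (-292 + 2*(1 - 6)) - 429321 = (-292 + 2*(-5)) - 429321 = (-292 - 10) - 429321 = -302 - 429321 = -429623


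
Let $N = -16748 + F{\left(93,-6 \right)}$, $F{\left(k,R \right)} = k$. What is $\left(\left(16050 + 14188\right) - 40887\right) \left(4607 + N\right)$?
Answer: $128299152$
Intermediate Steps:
$N = -16655$ ($N = -16748 + 93 = -16655$)
$\left(\left(16050 + 14188\right) - 40887\right) \left(4607 + N\right) = \left(\left(16050 + 14188\right) - 40887\right) \left(4607 - 16655\right) = \left(30238 - 40887\right) \left(-12048\right) = \left(-10649\right) \left(-12048\right) = 128299152$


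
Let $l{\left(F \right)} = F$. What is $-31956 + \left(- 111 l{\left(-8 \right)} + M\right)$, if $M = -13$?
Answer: $-31081$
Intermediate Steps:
$-31956 + \left(- 111 l{\left(-8 \right)} + M\right) = -31956 - -875 = -31956 + \left(888 - 13\right) = -31956 + 875 = -31081$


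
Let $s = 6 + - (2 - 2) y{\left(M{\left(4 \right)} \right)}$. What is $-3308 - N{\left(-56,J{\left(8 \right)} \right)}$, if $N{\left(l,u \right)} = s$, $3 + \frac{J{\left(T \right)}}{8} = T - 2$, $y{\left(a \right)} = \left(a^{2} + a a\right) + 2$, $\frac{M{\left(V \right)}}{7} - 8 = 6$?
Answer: $-3314$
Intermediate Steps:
$M{\left(V \right)} = 98$ ($M{\left(V \right)} = 56 + 7 \cdot 6 = 56 + 42 = 98$)
$y{\left(a \right)} = 2 + 2 a^{2}$ ($y{\left(a \right)} = \left(a^{2} + a^{2}\right) + 2 = 2 a^{2} + 2 = 2 + 2 a^{2}$)
$s = 6$ ($s = 6 + - (2 - 2) \left(2 + 2 \cdot 98^{2}\right) = 6 + \left(-1\right) 0 \left(2 + 2 \cdot 9604\right) = 6 + 0 \left(2 + 19208\right) = 6 + 0 \cdot 19210 = 6 + 0 = 6$)
$J{\left(T \right)} = -40 + 8 T$ ($J{\left(T \right)} = -24 + 8 \left(T - 2\right) = -24 + 8 \left(-2 + T\right) = -24 + \left(-16 + 8 T\right) = -40 + 8 T$)
$N{\left(l,u \right)} = 6$
$-3308 - N{\left(-56,J{\left(8 \right)} \right)} = -3308 - 6 = -3314$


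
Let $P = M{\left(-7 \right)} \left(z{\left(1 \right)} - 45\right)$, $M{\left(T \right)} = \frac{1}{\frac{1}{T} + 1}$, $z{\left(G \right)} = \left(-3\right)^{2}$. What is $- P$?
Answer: $42$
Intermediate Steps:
$z{\left(G \right)} = 9$
$M{\left(T \right)} = \frac{1}{1 + \frac{1}{T}}$
$P = -42$ ($P = - \frac{7}{1 - 7} \left(9 - 45\right) = - \frac{7}{-6} \left(-36\right) = \left(-7\right) \left(- \frac{1}{6}\right) \left(-36\right) = \frac{7}{6} \left(-36\right) = -42$)
$- P = \left(-1\right) \left(-42\right) = 42$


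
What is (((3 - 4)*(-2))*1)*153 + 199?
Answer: 505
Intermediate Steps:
(((3 - 4)*(-2))*1)*153 + 199 = (-1*(-2)*1)*153 + 199 = (2*1)*153 + 199 = 2*153 + 199 = 306 + 199 = 505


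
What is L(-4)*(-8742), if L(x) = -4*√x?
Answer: 69936*I ≈ 69936.0*I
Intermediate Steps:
L(-4)*(-8742) = -8*I*(-8742) = 69936*I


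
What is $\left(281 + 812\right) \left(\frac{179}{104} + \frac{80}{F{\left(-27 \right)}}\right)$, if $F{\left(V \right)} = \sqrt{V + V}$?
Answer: $\frac{195647}{104} - \frac{43720 i \sqrt{6}}{9} \approx 1881.2 - 11899.0 i$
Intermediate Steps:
$F{\left(V \right)} = \sqrt{2} \sqrt{V}$ ($F{\left(V \right)} = \sqrt{2 V} = \sqrt{2} \sqrt{V}$)
$\left(281 + 812\right) \left(\frac{179}{104} + \frac{80}{F{\left(-27 \right)}}\right) = \left(281 + 812\right) \left(\frac{179}{104} + \frac{80}{\sqrt{2} \sqrt{-27}}\right) = 1093 \left(179 \cdot \frac{1}{104} + \frac{80}{\sqrt{2} \cdot 3 i \sqrt{3}}\right) = 1093 \left(\frac{179}{104} + \frac{80}{3 i \sqrt{6}}\right) = 1093 \left(\frac{179}{104} + 80 \left(- \frac{i \sqrt{6}}{18}\right)\right) = 1093 \left(\frac{179}{104} - \frac{40 i \sqrt{6}}{9}\right) = \frac{195647}{104} - \frac{43720 i \sqrt{6}}{9}$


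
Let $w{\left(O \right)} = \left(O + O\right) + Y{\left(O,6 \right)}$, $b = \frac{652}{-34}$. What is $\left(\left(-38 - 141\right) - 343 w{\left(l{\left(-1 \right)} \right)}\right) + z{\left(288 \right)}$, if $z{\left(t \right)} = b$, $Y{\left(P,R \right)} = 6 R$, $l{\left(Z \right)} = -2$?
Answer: $- \frac{189961}{17} \approx -11174.0$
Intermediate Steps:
$b = - \frac{326}{17}$ ($b = 652 \left(- \frac{1}{34}\right) = - \frac{326}{17} \approx -19.176$)
$w{\left(O \right)} = 36 + 2 O$ ($w{\left(O \right)} = \left(O + O\right) + 6 \cdot 6 = 2 O + 36 = 36 + 2 O$)
$z{\left(t \right)} = - \frac{326}{17}$
$\left(\left(-38 - 141\right) - 343 w{\left(l{\left(-1 \right)} \right)}\right) + z{\left(288 \right)} = \left(\left(-38 - 141\right) - 343 \left(36 + 2 \left(-2\right)\right)\right) - \frac{326}{17} = \left(\left(-38 - 141\right) - 343 \left(36 - 4\right)\right) - \frac{326}{17} = \left(-179 - 10976\right) - \frac{326}{17} = -11155 - \frac{326}{17} = - \frac{189961}{17}$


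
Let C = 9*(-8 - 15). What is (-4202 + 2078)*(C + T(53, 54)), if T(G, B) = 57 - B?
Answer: 433296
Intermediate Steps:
C = -207 (C = 9*(-23) = -207)
(-4202 + 2078)*(C + T(53, 54)) = (-4202 + 2078)*(-207 + (57 - 1*54)) = -2124*(-207 + (57 - 54)) = -2124*(-207 + 3) = -2124*(-204) = 433296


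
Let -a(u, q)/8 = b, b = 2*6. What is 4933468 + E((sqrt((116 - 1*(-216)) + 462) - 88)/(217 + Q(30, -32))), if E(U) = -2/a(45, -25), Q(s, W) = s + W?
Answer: 236806465/48 ≈ 4.9335e+6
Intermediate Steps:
b = 12
a(u, q) = -96 (a(u, q) = -8*12 = -96)
Q(s, W) = W + s
E(U) = 1/48 (E(U) = -2/(-96) = -2*(-1/96) = 1/48)
4933468 + E((sqrt((116 - 1*(-216)) + 462) - 88)/(217 + Q(30, -32))) = 4933468 + 1/48 = 236806465/48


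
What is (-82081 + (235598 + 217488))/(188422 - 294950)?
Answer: -371005/106528 ≈ -3.4827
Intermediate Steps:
(-82081 + (235598 + 217488))/(188422 - 294950) = (-82081 + 453086)/(-106528) = 371005*(-1/106528) = -371005/106528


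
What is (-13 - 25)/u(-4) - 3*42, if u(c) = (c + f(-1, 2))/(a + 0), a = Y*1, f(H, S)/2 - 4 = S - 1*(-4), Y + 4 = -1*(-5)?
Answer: -1027/8 ≈ -128.38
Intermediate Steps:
Y = 1 (Y = -4 - 1*(-5) = -4 + 5 = 1)
f(H, S) = 16 + 2*S (f(H, S) = 8 + 2*(S - 1*(-4)) = 8 + 2*(S + 4) = 8 + 2*(4 + S) = 8 + (8 + 2*S) = 16 + 2*S)
a = 1 (a = 1*1 = 1)
u(c) = 20 + c (u(c) = (c + (16 + 2*2))/(1 + 0) = (c + (16 + 4))/1 = (c + 20)*1 = (20 + c)*1 = 20 + c)
(-13 - 25)/u(-4) - 3*42 = (-13 - 25)/(20 - 4) - 3*42 = -38/16 - 126 = -38*1/16 - 126 = -19/8 - 126 = -1027/8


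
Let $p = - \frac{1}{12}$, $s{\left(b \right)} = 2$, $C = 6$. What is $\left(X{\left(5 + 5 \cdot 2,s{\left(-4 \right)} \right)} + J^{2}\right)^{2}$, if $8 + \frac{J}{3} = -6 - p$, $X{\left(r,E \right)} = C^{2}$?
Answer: $\frac{810256225}{256} \approx 3.1651 \cdot 10^{6}$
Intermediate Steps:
$X{\left(r,E \right)} = 36$ ($X{\left(r,E \right)} = 6^{2} = 36$)
$p = - \frac{1}{12}$ ($p = \left(-1\right) \frac{1}{12} = - \frac{1}{12} \approx -0.083333$)
$J = - \frac{167}{4}$ ($J = -24 + 3 \left(-6 - - \frac{1}{12}\right) = -24 + 3 \left(-6 + \frac{1}{12}\right) = -24 + 3 \left(- \frac{71}{12}\right) = -24 - \frac{71}{4} = - \frac{167}{4} \approx -41.75$)
$\left(X{\left(5 + 5 \cdot 2,s{\left(-4 \right)} \right)} + J^{2}\right)^{2} = \left(36 + \left(- \frac{167}{4}\right)^{2}\right)^{2} = \left(36 + \frac{27889}{16}\right)^{2} = \left(\frac{28465}{16}\right)^{2} = \frac{810256225}{256}$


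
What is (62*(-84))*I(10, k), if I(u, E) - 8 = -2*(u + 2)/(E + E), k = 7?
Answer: -32736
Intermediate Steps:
I(u, E) = 8 - (2 + u)/E (I(u, E) = 8 - 2*(u + 2)/(E + E) = 8 - 2*(2 + u)/(2*E) = 8 - (2 + u)/E)
(62*(-84))*I(10, k) = (62*(-84))*((-2 - 1*10 + 8*7)/7) = -744*(-2 - 10 + 56) = -744*44 = -5208*44/7 = -32736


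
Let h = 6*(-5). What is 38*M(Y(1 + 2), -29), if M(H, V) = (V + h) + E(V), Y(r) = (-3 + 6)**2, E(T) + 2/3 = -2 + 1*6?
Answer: -6346/3 ≈ -2115.3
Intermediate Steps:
E(T) = 10/3 (E(T) = -2/3 + (-2 + 1*6) = -2/3 + (-2 + 6) = -2/3 + 4 = 10/3)
h = -30
Y(r) = 9 (Y(r) = 3**2 = 9)
M(H, V) = -80/3 + V (M(H, V) = (V - 30) + 10/3 = (-30 + V) + 10/3 = -80/3 + V)
38*M(Y(1 + 2), -29) = 38*(-80/3 - 29) = 38*(-167/3) = -6346/3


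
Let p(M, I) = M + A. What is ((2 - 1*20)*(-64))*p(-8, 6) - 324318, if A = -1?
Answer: -334686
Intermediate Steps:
p(M, I) = -1 + M (p(M, I) = M - 1 = -1 + M)
((2 - 1*20)*(-64))*p(-8, 6) - 324318 = ((2 - 1*20)*(-64))*(-1 - 8) - 324318 = ((2 - 20)*(-64))*(-9) - 324318 = -18*(-64)*(-9) - 324318 = 1152*(-9) - 324318 = -10368 - 324318 = -334686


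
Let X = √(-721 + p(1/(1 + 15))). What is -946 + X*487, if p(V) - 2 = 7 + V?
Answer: -946 + 487*I*√11391/4 ≈ -946.0 + 12994.0*I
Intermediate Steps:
p(V) = 9 + V (p(V) = 2 + (7 + V) = 9 + V)
X = I*√11391/4 (X = √(-721 + (9 + 1/(1 + 15))) = √(-721 + (9 + 1/16)) = √(-721 + 145/16) = √(-11391/16) = I*√11391/4 ≈ 26.682*I)
-946 + X*487 = -946 + (I*√11391/4)*487 = -946 + 487*I*√11391/4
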